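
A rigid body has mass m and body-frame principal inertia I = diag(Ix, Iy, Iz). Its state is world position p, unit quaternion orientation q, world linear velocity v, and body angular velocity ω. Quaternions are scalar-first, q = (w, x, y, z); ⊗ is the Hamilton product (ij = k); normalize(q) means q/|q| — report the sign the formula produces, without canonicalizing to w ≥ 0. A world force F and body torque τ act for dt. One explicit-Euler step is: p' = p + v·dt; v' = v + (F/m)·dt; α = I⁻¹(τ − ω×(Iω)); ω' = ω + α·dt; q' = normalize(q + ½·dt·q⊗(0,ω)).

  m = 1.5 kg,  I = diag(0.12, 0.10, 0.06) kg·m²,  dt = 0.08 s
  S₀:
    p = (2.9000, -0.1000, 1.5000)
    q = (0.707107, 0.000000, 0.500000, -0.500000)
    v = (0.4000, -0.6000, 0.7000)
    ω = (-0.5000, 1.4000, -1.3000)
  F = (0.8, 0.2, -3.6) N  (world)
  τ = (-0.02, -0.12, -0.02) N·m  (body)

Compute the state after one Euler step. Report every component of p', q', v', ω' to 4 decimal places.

ω×(Iω) gyroscopic = (0.0728, 0.0390, 0.0140)
(τ − ω×Iω)/I = (-0.7733, -1.5900, -0.5667)
ω' = ω + α·dt = (-0.5619, 1.2728, -1.3453)
q⊗(0,ω) = (-1.3500000, -0.3035535, 1.2399498, -0.6692391)
q + ½dt·q⊗(0,ω), renormalized = (0.6511, -0.0121, 0.5479, -0.5251)
linear accel F/m = (0.5333, 0.1333, -2.4000)
p + v·dt = (2.9320, -0.1480, 1.5560)
new velocity v' = (0.4427, -0.5893, 0.5080)

p' = (2.9320, -0.1480, 1.5560)
q' = (0.6511, -0.0121, 0.5479, -0.5251)
v' = (0.4427, -0.5893, 0.5080)
ω' = (-0.5619, 1.2728, -1.3453)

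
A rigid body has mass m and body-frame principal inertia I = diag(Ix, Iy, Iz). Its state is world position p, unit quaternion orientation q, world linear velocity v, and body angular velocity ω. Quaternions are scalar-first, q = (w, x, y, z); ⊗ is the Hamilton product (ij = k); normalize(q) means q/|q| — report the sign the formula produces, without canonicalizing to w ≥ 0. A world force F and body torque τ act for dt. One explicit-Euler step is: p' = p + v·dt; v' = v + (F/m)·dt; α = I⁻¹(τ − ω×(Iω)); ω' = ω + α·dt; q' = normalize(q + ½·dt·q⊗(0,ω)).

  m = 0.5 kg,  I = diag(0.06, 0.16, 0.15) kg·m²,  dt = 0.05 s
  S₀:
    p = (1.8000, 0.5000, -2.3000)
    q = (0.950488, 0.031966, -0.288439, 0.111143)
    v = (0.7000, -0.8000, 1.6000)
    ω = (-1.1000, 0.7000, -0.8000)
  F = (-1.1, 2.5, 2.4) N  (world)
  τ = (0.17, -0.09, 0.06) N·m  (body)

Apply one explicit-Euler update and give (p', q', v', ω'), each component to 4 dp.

p' = (1.8350, 0.4600, -2.2200)
q' = (0.9579, 0.0096, -0.2740, 0.0847)
v' = (0.5900, -0.5500, 1.8400)
ω' = (-0.9630, 0.6966, -0.7543)

precession coupling ω×(Iω) = (0.0056, -0.0792, -0.0770)
angular accel α = (2.7400, -0.0675, 0.9133)
new body rate ω' = (-0.9630, 0.6966, -0.7543)
q⊗(0,ω) = (0.3259843, -0.8925857, 0.5686571, -1.0552971)
q + ½dt·q⊗(0,ω), renormalized = (0.9579, 0.0096, -0.2740, 0.0847)
linear accel F/m = (-2.2000, 5.0000, 4.8000)
new position p' = (1.8350, 0.4600, -2.2200)
v' = v + a·dt = (0.5900, -0.5500, 1.8400)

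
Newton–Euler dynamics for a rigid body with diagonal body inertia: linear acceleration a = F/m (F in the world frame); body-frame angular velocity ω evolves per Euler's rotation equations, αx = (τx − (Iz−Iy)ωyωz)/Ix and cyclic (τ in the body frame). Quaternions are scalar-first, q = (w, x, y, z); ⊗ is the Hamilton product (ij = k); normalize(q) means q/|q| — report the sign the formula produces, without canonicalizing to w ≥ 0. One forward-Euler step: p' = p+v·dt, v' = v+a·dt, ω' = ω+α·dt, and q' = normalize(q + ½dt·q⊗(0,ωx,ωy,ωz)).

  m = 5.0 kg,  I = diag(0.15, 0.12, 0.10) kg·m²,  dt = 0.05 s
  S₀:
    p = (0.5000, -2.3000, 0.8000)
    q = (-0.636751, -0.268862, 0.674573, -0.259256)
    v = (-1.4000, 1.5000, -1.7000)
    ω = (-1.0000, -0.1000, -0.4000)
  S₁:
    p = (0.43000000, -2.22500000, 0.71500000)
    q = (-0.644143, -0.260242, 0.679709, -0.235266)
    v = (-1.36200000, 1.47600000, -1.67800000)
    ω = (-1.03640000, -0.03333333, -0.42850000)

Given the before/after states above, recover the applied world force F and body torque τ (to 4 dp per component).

velocity change Δv = (0.03800000, -0.02400000, 0.02200000)
m·(v₁−v₀)/dt = (3.8000, -2.4000, 2.2000)
ω₁ − ω₀ = (-0.03640000, 0.06666667, -0.02850000)
τ = I·(Δω/dt) + ω₀×(Iω₀) = (-0.1100, 0.1800, -0.0600)

F = (3.8000, -2.4000, 2.2000)
τ = (-0.1100, 0.1800, -0.0600)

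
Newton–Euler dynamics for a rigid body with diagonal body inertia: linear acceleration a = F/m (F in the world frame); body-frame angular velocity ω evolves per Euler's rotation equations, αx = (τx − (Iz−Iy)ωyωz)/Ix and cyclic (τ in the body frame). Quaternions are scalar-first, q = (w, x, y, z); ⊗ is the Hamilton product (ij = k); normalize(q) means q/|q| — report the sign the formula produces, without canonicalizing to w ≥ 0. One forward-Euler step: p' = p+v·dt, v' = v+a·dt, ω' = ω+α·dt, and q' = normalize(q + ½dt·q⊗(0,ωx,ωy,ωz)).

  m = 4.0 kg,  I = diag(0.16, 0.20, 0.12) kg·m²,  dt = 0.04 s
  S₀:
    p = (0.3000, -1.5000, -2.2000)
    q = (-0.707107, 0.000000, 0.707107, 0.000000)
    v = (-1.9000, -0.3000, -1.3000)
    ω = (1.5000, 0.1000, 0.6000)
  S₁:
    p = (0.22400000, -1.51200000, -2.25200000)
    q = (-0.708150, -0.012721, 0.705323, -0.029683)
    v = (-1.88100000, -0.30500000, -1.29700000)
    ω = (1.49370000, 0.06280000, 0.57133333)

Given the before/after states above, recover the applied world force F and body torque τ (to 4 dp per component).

rate change Δω = (-0.00630000, -0.03720000, -0.02866667)
gyro term ω₀×Iω₀ = (-0.0048, 0.0360, 0.0060)
applied torque τ = (-0.0300, -0.1500, -0.0800)
velocity change Δv = (0.01900000, -0.00500000, 0.00300000)
m·(v₁−v₀)/dt = (1.9000, -0.5000, 0.3000)

F = (1.9000, -0.5000, 0.3000)
τ = (-0.0300, -0.1500, -0.0800)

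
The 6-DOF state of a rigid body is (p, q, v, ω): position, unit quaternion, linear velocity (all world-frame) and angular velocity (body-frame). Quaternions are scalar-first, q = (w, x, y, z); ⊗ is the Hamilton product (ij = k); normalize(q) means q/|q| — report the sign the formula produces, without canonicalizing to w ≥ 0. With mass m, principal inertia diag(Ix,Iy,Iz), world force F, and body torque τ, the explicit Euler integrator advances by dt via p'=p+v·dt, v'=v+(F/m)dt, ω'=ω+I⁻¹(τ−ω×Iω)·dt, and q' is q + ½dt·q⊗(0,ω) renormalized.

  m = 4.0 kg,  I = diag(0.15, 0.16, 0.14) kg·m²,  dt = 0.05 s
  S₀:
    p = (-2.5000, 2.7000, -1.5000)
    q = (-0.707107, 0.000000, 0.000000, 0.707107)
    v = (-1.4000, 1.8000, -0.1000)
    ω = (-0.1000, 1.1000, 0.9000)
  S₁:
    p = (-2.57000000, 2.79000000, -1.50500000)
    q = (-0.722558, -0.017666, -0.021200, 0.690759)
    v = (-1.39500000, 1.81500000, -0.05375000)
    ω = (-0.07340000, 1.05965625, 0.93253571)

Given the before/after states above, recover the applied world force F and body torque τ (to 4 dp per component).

velocity change Δv = (0.00500000, 0.01500000, 0.04625000)
applied force F = (0.4000, 1.2000, 3.7000)
rate change Δω = (0.02660000, -0.04034375, 0.03253571)
gyro term ω₀×Iω₀ = (-0.0198, -0.0009, -0.0011)
I·α + gyro = (0.0600, -0.1300, 0.0900)

F = (0.4000, 1.2000, 3.7000)
τ = (0.0600, -0.1300, 0.0900)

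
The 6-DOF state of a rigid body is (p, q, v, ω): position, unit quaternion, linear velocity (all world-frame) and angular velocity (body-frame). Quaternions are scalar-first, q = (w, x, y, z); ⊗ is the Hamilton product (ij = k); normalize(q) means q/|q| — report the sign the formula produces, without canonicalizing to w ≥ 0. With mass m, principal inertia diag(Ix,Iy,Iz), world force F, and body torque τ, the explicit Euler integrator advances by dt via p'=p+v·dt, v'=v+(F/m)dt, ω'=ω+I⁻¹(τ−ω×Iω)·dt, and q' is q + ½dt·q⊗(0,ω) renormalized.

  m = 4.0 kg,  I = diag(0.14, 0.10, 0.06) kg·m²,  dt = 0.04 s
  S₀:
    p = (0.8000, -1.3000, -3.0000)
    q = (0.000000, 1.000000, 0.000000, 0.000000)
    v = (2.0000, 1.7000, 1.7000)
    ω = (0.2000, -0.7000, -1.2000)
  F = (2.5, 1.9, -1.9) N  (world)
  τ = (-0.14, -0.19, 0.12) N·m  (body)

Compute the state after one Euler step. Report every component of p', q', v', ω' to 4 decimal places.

p' = (0.8800, -1.2320, -2.9320)
q' = (-0.0040, 0.9996, 0.0240, -0.0140)
v' = (2.0250, 1.7190, 1.6810)
ω' = (0.1696, -0.7683, -1.1237)

a = F/m = (0.6250, 0.4750, -0.4750)
p' = p + v·dt = (0.8800, -1.2320, -2.9320)
v' = v + a·dt = (2.0250, 1.7190, 1.6810)
angular accel α = (-0.7600, -1.7080, 1.9067)
new body rate ω' = (0.1696, -0.7683, -1.1237)
2q̇ = q⊗(0,ω) = (-0.2000000, 0.0000000, 1.2000000, -0.7000000)
updated quaternion q' = (-0.0040, 0.9996, 0.0240, -0.0140)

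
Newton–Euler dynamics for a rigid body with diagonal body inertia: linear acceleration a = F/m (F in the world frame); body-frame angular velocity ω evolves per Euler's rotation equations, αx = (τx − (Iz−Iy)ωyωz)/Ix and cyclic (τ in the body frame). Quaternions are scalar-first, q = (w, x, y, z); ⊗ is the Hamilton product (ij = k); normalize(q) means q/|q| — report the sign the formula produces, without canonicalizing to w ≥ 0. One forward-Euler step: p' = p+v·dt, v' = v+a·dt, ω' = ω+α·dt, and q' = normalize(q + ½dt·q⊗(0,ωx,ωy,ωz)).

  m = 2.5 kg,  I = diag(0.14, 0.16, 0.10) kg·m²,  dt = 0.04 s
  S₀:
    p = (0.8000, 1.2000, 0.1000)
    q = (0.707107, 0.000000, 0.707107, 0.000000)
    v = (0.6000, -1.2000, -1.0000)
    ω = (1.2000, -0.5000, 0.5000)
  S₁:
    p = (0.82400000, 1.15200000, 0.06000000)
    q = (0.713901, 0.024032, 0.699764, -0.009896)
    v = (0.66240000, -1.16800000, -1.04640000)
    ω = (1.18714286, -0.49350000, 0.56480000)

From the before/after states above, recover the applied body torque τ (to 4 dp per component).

ω₁ − ω₀ = (-0.01285714, 0.00650000, 0.06480000)
τ = I·(Δω/dt) + ω₀×(Iω₀) = (-0.0300, 0.0500, 0.1500)

τ = (-0.0300, 0.0500, 0.1500)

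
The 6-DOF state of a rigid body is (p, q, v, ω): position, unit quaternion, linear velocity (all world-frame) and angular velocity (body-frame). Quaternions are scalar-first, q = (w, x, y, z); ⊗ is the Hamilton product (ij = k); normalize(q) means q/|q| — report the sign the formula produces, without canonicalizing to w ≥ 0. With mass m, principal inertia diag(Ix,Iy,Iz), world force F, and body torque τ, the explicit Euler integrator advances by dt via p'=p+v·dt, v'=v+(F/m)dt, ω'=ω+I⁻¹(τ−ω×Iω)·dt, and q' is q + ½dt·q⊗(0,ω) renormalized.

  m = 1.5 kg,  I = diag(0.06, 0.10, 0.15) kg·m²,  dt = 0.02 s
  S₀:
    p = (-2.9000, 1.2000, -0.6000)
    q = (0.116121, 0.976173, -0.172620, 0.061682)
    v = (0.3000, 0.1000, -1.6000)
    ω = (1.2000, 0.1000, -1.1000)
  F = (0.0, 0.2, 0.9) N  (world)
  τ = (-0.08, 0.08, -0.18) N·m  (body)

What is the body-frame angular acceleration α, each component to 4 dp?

α = (-1.2417, -0.3880, -1.2320)

ω×(Iω) gyroscopic = (-0.0055, 0.1188, 0.0048)
α = I⁻¹(τ − ω×Iω) = (-1.2417, -0.3880, -1.2320)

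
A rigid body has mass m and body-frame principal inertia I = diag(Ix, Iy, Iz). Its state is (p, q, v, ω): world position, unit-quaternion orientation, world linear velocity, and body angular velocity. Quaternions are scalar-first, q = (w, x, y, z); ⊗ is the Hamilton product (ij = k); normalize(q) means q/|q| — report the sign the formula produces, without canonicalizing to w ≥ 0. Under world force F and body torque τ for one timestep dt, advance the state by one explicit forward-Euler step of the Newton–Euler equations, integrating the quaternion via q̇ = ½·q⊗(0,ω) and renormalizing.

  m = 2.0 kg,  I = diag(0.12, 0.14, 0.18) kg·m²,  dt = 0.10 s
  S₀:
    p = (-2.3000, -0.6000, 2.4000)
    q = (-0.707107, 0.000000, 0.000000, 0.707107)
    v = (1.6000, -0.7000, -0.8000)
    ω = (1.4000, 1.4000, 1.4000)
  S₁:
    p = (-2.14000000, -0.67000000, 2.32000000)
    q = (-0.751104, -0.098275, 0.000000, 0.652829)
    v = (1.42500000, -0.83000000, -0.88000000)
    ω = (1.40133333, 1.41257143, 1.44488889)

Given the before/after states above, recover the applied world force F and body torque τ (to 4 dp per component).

velocity change Δv = (-0.17500000, -0.13000000, -0.08000000)
F = m·Δv/dt = (-3.5000, -2.6000, -1.6000)
rate change Δω = (0.00133333, 0.01257143, 0.04488889)
ω₀×(Iω₀) = (0.0784, -0.1176, 0.0392)
I·α + gyro = (0.0800, -0.1000, 0.1200)

F = (-3.5000, -2.6000, -1.6000)
τ = (0.0800, -0.1000, 0.1200)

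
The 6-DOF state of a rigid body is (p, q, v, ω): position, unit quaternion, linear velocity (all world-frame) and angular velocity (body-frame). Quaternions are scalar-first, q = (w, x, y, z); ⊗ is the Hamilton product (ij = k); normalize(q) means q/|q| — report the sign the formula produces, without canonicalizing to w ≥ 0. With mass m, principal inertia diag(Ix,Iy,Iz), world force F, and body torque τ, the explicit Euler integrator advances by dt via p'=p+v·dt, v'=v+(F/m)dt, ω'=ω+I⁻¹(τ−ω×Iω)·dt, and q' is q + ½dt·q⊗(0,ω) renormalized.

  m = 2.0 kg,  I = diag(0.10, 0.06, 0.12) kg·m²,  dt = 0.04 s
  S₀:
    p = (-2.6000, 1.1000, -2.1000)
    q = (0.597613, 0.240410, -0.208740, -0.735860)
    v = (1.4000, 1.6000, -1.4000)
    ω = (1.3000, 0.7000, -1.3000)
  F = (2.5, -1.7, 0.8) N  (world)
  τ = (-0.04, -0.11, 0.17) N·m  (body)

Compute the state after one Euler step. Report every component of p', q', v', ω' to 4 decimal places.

p' = (-2.5440, 1.1640, -2.1560)
q' = (0.5747, 0.2715, -0.2131, -0.7420)
v' = (1.4500, 1.5660, -1.3840)
ω' = (1.3058, 0.6041, -1.2312)

gyro term ω×Iω = (-0.0546, 0.0338, -0.0364)
angular accel α = (0.1460, -2.3967, 1.7200)
new body rate ω' = (1.3058, 0.6041, -1.2312)
q⊗(0,ω) = (-1.1230330, 1.5633609, -0.2257559, -0.3372479)
updated quaternion q' = (0.5747, 0.2715, -0.2131, -0.7420)
p + v·dt = (-2.5440, 1.1640, -2.1560)
v' = v + a·dt = (1.4500, 1.5660, -1.3840)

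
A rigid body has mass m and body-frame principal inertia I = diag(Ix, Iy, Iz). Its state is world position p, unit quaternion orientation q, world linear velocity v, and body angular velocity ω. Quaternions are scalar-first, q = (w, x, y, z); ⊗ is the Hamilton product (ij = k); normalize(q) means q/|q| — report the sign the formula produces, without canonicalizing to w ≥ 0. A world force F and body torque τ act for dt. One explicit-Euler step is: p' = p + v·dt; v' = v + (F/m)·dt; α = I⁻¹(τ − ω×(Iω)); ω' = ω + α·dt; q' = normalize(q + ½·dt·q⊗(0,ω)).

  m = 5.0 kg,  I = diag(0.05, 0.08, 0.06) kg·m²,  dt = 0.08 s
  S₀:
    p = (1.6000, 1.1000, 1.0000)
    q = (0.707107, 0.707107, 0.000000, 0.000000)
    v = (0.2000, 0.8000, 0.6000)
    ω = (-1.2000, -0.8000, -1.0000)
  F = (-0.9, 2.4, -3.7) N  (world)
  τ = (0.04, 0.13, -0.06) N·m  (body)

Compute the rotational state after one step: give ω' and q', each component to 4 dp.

ω' = (-1.1104, -0.6580, -1.1184)
q' = (0.7392, 0.6715, 0.0056, -0.0508)

angular accel α = (1.1200, 1.7750, -1.4800)
new body rate ω' = (-1.1104, -0.6580, -1.1184)
Hamilton product q⊗(0,ω) = (0.8485284, -0.8485284, 0.1414214, -1.2727926)
q' = normalize(q + ½dt·q⊗(0,ω)) = (0.7392, 0.6715, 0.0056, -0.0508)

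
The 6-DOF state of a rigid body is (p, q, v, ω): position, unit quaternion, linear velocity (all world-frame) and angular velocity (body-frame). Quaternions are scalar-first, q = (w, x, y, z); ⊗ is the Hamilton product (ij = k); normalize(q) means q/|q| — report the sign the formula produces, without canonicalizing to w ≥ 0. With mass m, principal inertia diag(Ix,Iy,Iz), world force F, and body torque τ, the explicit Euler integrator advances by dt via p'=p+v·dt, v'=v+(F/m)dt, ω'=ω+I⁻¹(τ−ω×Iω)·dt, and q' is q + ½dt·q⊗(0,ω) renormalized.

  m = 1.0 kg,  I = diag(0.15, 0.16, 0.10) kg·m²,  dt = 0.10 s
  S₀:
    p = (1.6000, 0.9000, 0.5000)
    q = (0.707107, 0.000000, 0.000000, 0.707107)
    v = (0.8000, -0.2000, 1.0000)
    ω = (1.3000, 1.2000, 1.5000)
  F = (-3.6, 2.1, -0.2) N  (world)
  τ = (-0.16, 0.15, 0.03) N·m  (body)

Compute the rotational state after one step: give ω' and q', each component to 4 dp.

ω' = (1.2653, 1.2328, 1.5144)
q' = (0.6497, 0.0035, 0.0878, 0.7551)

(τ − ω×Iω)/I = (-0.3467, 0.3281, 0.1440)
ω' = ω + α·dt = (1.2653, 1.2328, 1.5144)
Hamilton product q⊗(0,ω) = (-1.0606605, 0.0707107, 1.7677675, 1.0606605)
q' = normalize(q + ½dt·q⊗(0,ω)) = (0.6497, 0.0035, 0.0878, 0.7551)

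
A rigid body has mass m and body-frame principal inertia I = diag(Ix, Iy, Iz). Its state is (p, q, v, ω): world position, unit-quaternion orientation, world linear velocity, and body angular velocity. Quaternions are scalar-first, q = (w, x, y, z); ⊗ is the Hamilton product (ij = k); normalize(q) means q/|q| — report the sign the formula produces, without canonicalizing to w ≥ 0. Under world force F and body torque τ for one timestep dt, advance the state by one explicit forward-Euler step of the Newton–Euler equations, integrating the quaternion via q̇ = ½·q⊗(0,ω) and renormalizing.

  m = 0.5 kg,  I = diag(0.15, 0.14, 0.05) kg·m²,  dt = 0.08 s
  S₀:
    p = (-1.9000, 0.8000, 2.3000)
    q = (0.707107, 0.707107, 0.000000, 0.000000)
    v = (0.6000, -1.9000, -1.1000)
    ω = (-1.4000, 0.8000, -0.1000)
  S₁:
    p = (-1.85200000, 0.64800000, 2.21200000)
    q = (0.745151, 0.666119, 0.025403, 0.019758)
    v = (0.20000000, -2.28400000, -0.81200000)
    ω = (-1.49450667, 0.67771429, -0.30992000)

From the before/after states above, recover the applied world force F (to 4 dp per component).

Δv = v₁−v₀ = (-0.40000000, -0.38400000, 0.28800000)
applied force F = (-2.5000, -2.4000, 1.8000)

F = (-2.5000, -2.4000, 1.8000)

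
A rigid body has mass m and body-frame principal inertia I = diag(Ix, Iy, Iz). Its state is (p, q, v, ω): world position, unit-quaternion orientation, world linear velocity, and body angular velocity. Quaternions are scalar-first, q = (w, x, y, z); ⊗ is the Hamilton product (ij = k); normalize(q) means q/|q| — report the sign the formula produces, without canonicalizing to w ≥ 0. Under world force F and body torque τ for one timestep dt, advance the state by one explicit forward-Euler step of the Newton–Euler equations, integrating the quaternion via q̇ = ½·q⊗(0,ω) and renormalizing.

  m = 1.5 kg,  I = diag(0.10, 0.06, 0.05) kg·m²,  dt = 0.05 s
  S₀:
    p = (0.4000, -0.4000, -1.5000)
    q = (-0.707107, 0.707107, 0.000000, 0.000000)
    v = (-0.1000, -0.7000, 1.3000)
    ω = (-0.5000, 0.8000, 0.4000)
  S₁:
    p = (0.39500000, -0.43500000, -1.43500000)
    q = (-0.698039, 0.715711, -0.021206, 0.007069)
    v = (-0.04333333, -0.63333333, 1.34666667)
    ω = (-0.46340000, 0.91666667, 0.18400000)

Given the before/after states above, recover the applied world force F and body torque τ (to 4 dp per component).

ω₁ − ω₀ = (0.03660000, 0.11666667, -0.21600000)
applied torque τ = (0.0700, 0.1300, -0.2000)
v₁ − v₀ = (0.05666667, 0.06666667, 0.04666667)
m·(v₁−v₀)/dt = (1.7000, 2.0000, 1.4000)

F = (1.7000, 2.0000, 1.4000)
τ = (0.0700, 0.1300, -0.2000)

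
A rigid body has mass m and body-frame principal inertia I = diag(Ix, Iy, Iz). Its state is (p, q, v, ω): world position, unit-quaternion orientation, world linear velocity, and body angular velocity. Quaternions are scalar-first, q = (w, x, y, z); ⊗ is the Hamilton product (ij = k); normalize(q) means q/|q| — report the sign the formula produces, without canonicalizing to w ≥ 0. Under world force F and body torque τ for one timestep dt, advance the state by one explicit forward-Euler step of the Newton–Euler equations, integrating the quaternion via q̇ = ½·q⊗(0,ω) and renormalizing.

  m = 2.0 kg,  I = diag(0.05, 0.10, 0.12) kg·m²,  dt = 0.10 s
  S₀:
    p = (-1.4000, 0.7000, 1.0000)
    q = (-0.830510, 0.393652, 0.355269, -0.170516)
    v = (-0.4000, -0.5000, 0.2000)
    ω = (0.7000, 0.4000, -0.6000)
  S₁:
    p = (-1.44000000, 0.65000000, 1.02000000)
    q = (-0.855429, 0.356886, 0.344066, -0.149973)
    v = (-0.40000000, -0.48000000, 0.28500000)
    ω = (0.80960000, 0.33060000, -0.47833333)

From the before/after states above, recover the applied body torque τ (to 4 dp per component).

τ = (0.0500, -0.0400, 0.1600)

rate change Δω = (0.10960000, -0.06940000, 0.12166667)
precession coupling = (-0.0048, 0.0294, 0.0140)
I·α + gyro = (0.0500, -0.0400, 0.1600)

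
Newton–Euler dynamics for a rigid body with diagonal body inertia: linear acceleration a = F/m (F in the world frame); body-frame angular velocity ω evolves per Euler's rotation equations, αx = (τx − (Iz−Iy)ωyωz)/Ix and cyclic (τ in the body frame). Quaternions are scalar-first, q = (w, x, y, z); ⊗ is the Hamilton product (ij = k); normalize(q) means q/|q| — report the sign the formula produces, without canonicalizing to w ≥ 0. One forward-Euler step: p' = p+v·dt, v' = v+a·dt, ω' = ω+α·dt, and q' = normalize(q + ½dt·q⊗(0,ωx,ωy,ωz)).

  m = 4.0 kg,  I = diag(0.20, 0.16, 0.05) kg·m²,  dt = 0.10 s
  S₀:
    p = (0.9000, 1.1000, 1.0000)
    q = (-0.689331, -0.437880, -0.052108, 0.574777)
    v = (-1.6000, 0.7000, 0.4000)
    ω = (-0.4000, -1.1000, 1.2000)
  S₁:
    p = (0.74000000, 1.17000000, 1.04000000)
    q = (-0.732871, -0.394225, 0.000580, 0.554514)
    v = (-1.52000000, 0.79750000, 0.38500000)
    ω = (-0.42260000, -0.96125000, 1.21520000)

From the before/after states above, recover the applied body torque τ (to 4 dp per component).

τ = (0.1000, 0.1500, -0.0100)

ω₁ − ω₀ = (-0.02260000, 0.13875000, 0.01520000)
ω₀×(Iω₀) = (0.1452, -0.0720, -0.0176)
applied torque τ = (0.1000, 0.1500, -0.0100)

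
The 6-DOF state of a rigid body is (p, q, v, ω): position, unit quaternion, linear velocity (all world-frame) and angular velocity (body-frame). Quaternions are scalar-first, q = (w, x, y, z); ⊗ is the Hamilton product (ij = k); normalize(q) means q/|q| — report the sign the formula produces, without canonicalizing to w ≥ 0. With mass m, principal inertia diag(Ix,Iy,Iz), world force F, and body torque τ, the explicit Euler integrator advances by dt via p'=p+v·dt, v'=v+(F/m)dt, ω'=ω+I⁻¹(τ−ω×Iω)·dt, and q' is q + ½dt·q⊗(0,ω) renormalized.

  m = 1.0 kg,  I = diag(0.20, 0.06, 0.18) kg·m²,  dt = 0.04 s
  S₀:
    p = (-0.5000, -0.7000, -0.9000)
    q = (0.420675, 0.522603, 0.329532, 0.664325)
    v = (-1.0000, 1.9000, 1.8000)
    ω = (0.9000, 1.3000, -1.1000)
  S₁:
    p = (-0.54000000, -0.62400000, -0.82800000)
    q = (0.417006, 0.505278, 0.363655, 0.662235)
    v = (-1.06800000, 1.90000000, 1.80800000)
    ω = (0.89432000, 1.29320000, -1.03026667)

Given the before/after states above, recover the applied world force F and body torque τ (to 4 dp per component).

F = (-1.7000, 0.0000, 0.2000)
τ = (-0.2000, -0.0300, 0.1500)

velocity change Δv = (-0.06800000, 0.00000000, 0.00800000)
m·(v₁−v₀)/dt = (-1.7000, 0.0000, 0.2000)
rate change Δω = (-0.00568000, -0.00680000, 0.06973333)
ω₀×(Iω₀) = (-0.1716, -0.0198, -0.1638)
I·α + gyro = (-0.2000, -0.0300, 0.1500)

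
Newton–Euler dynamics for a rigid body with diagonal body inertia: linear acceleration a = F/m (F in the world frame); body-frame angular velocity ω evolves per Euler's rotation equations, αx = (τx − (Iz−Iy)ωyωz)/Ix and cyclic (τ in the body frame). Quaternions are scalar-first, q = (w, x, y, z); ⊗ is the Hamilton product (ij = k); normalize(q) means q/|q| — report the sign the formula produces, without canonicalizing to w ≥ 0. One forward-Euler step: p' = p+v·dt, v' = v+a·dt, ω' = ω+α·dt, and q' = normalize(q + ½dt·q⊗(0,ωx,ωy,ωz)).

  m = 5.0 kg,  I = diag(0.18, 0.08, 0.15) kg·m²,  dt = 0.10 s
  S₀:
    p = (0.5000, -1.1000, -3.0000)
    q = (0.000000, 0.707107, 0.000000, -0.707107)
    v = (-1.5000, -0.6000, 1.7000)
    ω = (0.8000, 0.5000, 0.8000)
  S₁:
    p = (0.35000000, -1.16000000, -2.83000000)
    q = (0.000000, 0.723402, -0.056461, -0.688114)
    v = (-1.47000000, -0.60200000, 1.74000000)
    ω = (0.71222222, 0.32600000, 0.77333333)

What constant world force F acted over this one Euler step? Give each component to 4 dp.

Δv = v₁−v₀ = (0.03000000, -0.00200000, 0.04000000)
F = m·Δv/dt = (1.5000, -0.1000, 2.0000)

F = (1.5000, -0.1000, 2.0000)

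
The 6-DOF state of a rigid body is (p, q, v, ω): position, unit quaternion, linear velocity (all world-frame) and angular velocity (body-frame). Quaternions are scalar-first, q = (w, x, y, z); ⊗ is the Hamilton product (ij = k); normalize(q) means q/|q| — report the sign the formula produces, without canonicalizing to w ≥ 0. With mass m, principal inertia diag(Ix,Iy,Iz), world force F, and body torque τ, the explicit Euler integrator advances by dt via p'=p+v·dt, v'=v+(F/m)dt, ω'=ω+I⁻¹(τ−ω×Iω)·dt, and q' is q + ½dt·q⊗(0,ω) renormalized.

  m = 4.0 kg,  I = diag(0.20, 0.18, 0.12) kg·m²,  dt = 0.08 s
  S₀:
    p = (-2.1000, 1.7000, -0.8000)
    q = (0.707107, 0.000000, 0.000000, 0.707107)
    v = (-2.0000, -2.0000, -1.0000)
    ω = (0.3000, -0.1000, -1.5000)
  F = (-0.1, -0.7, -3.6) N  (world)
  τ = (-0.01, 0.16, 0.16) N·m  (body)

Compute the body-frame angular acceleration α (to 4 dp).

ω×(Iω) gyroscopic = (-0.0090, -0.0360, 0.0006)
α = I⁻¹(τ − ω×Iω) = (-0.0050, 1.0889, 1.3283)

α = (-0.0050, 1.0889, 1.3283)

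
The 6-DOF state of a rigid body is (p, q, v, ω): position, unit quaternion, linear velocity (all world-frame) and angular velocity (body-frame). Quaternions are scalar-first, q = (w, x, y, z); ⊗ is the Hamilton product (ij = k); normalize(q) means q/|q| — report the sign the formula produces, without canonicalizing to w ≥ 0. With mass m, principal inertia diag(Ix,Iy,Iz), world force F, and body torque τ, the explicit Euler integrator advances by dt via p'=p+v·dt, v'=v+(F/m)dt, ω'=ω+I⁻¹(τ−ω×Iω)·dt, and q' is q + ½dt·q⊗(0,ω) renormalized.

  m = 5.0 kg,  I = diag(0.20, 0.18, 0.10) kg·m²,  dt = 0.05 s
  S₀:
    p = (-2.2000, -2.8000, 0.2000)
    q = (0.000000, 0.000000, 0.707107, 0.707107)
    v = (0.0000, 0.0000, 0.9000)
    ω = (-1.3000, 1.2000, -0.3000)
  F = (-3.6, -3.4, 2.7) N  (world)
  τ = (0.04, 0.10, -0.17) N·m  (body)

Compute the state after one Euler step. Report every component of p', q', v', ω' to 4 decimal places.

ω×(Iω) gyroscopic = (0.0288, 0.0390, 0.0312)
angular accel α = (0.0560, 0.3389, -2.0120)
new body rate ω' = (-1.2972, 1.2169, -0.4006)
q⊗(0,ω) = (-0.6363963, -1.0606605, -0.9192391, 0.9192391)
q' = normalize(q + ½dt·q⊗(0,ω)) = (-0.0159, -0.0265, 0.6834, 0.7294)
new position p' = (-2.2000, -2.8000, 0.2450)
new velocity v' = (-0.0360, -0.0340, 0.9270)

p' = (-2.2000, -2.8000, 0.2450)
q' = (-0.0159, -0.0265, 0.6834, 0.7294)
v' = (-0.0360, -0.0340, 0.9270)
ω' = (-1.2972, 1.2169, -0.4006)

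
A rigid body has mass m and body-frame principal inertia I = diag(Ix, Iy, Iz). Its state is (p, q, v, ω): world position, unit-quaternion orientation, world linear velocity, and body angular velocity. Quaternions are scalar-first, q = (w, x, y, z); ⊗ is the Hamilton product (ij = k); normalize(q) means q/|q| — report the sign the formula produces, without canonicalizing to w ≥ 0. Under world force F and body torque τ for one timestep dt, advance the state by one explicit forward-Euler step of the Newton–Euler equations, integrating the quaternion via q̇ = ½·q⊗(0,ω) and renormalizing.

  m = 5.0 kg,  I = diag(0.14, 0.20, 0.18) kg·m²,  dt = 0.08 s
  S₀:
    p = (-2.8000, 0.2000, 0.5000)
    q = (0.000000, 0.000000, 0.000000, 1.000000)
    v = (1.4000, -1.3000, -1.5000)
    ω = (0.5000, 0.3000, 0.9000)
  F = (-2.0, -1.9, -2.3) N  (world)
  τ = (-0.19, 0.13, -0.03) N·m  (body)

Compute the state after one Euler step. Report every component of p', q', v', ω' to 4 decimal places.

gyro term ω×Iω = (-0.0054, -0.0180, 0.0090)
α = I⁻¹(τ − ω×Iω) = (-1.3186, 0.7400, -0.2167)
ω' = ω + α·dt = (0.3945, 0.3592, 0.8827)
Hamilton product q⊗(0,ω) = (-0.9000000, -0.3000000, 0.5000000, 0.0000000)
q' = normalize(q + ½dt·q⊗(0,ω)) = (-0.0360, -0.0120, 0.0200, 0.9991)
p + v·dt = (-2.6880, 0.0960, 0.3800)
new velocity v' = (1.3680, -1.3304, -1.5368)

p' = (-2.6880, 0.0960, 0.3800)
q' = (-0.0360, -0.0120, 0.0200, 0.9991)
v' = (1.3680, -1.3304, -1.5368)
ω' = (0.3945, 0.3592, 0.8827)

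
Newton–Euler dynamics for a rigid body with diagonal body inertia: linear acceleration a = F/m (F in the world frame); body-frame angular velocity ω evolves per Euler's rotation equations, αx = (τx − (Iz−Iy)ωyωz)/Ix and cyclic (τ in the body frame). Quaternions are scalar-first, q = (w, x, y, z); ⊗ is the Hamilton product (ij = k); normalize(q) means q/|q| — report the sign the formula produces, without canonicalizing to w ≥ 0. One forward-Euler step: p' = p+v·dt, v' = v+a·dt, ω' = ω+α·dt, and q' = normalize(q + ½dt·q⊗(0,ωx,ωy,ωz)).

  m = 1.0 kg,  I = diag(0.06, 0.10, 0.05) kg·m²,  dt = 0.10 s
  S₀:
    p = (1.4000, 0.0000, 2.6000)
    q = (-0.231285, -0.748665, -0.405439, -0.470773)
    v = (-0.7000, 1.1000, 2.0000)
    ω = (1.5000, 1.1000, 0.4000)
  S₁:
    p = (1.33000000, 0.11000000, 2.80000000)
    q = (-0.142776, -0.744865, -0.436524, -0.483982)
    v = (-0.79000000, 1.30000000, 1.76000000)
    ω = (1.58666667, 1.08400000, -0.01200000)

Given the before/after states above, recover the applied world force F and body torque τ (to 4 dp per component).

F = (-0.9000, 2.0000, -2.4000)
τ = (0.0300, -0.0100, -0.1400)

velocity change Δv = (-0.09000000, 0.20000000, -0.24000000)
m·(v₁−v₀)/dt = (-0.9000, 2.0000, -2.4000)
rate change Δω = (0.08666667, -0.01600000, -0.41200000)
gyro term ω₀×Iω₀ = (-0.0220, 0.0060, 0.0660)
I·α + gyro = (0.0300, -0.0100, -0.1400)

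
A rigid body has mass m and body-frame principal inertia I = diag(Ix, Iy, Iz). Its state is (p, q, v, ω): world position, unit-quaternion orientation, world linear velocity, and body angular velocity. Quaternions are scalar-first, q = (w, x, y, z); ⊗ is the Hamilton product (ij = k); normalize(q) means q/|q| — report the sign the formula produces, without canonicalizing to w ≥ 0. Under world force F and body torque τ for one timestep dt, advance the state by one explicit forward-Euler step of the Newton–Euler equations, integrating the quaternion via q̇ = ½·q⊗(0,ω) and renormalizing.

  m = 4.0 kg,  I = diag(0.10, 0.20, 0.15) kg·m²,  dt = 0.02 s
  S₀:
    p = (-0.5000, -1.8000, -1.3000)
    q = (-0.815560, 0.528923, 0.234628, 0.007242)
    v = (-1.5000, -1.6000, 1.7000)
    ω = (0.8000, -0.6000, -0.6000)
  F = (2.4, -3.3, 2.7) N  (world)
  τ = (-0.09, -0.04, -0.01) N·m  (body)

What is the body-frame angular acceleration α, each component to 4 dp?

precession coupling ω×(Iω) = (-0.0180, 0.0240, -0.0480)
(τ − ω×Iω)/I = (-0.7200, -0.3200, 0.2533)

α = (-0.7200, -0.3200, 0.2533)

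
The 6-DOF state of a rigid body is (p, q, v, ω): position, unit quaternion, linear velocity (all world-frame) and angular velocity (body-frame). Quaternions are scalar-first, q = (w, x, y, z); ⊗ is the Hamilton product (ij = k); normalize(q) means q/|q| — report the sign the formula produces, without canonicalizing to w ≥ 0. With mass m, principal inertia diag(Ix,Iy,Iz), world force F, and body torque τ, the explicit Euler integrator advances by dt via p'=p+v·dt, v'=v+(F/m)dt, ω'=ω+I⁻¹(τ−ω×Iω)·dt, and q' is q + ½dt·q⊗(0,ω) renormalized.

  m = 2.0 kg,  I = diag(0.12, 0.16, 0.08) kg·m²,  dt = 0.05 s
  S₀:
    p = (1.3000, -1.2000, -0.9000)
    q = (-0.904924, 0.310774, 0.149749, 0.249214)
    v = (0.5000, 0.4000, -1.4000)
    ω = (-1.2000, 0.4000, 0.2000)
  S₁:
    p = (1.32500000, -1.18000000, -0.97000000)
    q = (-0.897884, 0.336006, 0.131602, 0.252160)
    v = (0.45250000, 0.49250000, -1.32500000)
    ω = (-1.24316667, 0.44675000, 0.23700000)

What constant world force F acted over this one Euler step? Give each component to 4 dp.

F = (-1.9000, 3.7000, 3.0000)

v₁ − v₀ = (-0.04750000, 0.09250000, 0.07500000)
F = m·Δv/dt = (-1.9000, 3.7000, 3.0000)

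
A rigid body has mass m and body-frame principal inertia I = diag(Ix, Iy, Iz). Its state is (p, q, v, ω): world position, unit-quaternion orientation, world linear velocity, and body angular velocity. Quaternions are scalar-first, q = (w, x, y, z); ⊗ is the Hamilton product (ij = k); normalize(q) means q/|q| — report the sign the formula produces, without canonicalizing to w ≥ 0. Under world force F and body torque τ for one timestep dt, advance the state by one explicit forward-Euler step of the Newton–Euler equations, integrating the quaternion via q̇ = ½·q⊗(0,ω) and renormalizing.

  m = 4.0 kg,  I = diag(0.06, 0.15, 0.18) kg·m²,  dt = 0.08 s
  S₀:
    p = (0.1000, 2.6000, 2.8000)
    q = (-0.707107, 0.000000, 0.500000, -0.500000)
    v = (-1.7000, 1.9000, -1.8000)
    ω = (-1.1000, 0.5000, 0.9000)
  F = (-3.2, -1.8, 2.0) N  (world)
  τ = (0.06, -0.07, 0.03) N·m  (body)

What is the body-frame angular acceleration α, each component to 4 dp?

α = (0.7750, -1.2587, 0.4417)

gyro term ω×Iω = (0.0135, 0.1188, -0.0495)
angular accel α = (0.7750, -1.2587, 0.4417)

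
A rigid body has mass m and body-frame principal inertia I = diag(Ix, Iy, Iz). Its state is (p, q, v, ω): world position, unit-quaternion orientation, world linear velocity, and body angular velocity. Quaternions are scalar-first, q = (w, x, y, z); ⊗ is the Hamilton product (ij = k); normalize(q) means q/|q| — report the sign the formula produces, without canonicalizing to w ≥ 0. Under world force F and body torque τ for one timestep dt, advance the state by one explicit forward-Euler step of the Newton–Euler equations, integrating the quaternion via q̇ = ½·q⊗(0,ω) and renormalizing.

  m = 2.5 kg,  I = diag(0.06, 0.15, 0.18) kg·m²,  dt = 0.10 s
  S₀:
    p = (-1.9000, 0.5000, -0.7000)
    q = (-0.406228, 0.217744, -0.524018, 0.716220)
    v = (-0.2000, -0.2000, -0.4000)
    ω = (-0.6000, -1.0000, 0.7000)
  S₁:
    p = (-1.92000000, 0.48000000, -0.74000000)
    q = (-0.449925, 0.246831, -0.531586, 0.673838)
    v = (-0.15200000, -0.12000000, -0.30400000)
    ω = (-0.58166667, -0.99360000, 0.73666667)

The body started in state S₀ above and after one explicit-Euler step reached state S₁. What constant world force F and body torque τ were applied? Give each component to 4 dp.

Δω = ω₁−ω₀ = (0.01833333, 0.00640000, 0.03666667)
I·α + gyro = (-0.0100, 0.0600, 0.1200)
velocity change Δv = (0.04800000, 0.08000000, 0.09600000)
F = m·Δv/dt = (1.2000, 2.0000, 2.4000)

F = (1.2000, 2.0000, 2.4000)
τ = (-0.0100, 0.0600, 0.1200)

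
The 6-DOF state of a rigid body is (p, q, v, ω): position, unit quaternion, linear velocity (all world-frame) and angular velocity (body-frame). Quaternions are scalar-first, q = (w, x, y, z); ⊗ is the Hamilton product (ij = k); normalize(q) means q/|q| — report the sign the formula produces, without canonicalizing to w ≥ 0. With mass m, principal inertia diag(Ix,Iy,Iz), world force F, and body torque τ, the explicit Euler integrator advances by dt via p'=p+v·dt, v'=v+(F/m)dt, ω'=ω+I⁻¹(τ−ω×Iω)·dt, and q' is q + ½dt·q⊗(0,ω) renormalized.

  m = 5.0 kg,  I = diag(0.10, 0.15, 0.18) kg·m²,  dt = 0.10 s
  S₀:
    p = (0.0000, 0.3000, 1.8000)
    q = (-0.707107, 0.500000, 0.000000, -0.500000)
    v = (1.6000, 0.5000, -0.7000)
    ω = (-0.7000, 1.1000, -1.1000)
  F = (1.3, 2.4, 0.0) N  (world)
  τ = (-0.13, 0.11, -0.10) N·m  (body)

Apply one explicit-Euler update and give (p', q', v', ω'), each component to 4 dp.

ω×(Iω) gyroscopic = (-0.0363, -0.0616, -0.0385)
α = I⁻¹(τ − ω×Iω) = (-0.9370, 1.1440, -0.3417)
ω + α·dt = (-0.7937, 1.2144, -1.1342)
Hamilton product q⊗(0,ω) = (-0.2000000, 1.0449749, 0.1221823, 1.3278177)
q + ½dt·q⊗(0,ω), renormalized = (-0.7145, 0.5503, 0.0061, -0.4320)
a = (0.2600, 0.4800, 0.0000)
new position p' = (0.1600, 0.3500, 1.7300)
new velocity v' = (1.6260, 0.5480, -0.7000)

p' = (0.1600, 0.3500, 1.7300)
q' = (-0.7145, 0.5503, 0.0061, -0.4320)
v' = (1.6260, 0.5480, -0.7000)
ω' = (-0.7937, 1.2144, -1.1342)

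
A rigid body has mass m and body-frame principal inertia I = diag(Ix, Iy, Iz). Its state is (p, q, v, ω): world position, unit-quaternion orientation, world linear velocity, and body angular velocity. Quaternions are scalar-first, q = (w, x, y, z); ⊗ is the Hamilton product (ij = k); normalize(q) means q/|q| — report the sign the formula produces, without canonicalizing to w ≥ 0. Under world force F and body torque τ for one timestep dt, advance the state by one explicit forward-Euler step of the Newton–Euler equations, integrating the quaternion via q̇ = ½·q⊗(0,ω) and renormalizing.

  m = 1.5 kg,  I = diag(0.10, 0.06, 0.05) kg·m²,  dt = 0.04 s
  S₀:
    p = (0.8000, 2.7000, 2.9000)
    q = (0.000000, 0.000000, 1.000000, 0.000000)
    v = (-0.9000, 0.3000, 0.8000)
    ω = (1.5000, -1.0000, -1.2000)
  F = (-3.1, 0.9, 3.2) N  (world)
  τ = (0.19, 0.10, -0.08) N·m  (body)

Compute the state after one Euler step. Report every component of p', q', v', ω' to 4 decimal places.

angular accel α = (2.0200, 3.1667, -2.8000)
ω + α·dt = (1.5808, -0.8733, -1.3120)
q⊗(0,ω) = (1.0000000, -1.2000000, 0.0000000, -1.5000000)
q + ½dt·q⊗(0,ω), renormalized = (0.0200, -0.0240, 0.9991, -0.0300)
linear accel F/m = (-2.0667, 0.6000, 2.1333)
p + v·dt = (0.7640, 2.7120, 2.9320)
new velocity v' = (-0.9827, 0.3240, 0.8853)

p' = (0.7640, 2.7120, 2.9320)
q' = (0.0200, -0.0240, 0.9991, -0.0300)
v' = (-0.9827, 0.3240, 0.8853)
ω' = (1.5808, -0.8733, -1.3120)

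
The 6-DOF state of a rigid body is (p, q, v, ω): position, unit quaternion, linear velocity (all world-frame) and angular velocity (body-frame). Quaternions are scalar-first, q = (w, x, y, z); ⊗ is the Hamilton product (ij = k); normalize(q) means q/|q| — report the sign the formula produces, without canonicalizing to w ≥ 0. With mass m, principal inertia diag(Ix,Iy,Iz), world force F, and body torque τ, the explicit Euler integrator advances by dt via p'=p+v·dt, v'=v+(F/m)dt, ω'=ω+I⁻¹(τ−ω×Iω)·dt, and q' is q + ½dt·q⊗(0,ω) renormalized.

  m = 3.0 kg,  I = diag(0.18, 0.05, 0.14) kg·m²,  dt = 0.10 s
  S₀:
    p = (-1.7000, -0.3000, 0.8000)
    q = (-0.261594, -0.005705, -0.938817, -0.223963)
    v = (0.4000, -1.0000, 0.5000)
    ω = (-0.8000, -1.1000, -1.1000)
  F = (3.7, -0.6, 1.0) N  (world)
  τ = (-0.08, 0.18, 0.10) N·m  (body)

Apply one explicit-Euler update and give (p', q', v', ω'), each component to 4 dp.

p' = (-1.6600, -0.4000, 0.8500)
q' = (-0.3245, 0.0439, -0.9123, -0.2459)
v' = (0.5233, -1.0200, 0.5333)
ω' = (-0.9049, -0.8104, -0.9469)

linear accel F/m = (1.2333, -0.2000, 0.3333)
p' = p + v·dt = (-1.6600, -0.4000, 0.8500)
v + (F/m)dt = (0.5233, -1.0200, 0.5333)
angular accel α = (-1.0494, 2.8960, 1.5314)
ω + α·dt = (-0.9049, -0.8104, -0.9469)
q⊗(0,ω) = (-1.2836220, 0.9956146, 0.4606483, -0.4570247)
updated quaternion q' = (-0.3245, 0.0439, -0.9123, -0.2459)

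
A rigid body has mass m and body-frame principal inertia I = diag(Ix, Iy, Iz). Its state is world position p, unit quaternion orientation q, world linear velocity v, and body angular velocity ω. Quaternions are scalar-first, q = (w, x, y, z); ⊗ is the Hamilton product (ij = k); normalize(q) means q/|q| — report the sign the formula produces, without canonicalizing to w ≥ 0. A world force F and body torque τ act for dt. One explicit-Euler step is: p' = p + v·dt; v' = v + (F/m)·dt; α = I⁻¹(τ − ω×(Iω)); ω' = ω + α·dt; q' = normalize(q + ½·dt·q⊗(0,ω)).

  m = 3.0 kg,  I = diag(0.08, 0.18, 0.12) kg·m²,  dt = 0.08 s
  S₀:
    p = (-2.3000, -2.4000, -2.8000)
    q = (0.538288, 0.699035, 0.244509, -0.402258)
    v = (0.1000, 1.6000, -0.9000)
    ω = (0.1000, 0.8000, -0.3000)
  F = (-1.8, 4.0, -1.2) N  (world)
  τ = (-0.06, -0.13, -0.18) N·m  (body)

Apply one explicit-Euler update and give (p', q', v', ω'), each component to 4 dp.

p' = (-2.2920, -2.2720, -2.8720)
q' = (0.5225, 0.7107, 0.2684, -0.3871)
v' = (0.0520, 1.7067, -0.9320)
ω' = (0.0256, 0.7417, -0.4253)

(τ − ω×Iω)/I = (-0.9300, -0.7289, -1.5667)
ω' = ω + α·dt = (0.0256, 0.7417, -0.4253)
Hamilton product q⊗(0,ω) = (-0.3861881, 0.3022825, 0.6001151, 0.3732907)
q + ½dt·q⊗(0,ω), renormalized = (0.5225, 0.7107, 0.2684, -0.3871)
new position p' = (-2.2920, -2.2720, -2.8720)
v' = v + a·dt = (0.0520, 1.7067, -0.9320)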